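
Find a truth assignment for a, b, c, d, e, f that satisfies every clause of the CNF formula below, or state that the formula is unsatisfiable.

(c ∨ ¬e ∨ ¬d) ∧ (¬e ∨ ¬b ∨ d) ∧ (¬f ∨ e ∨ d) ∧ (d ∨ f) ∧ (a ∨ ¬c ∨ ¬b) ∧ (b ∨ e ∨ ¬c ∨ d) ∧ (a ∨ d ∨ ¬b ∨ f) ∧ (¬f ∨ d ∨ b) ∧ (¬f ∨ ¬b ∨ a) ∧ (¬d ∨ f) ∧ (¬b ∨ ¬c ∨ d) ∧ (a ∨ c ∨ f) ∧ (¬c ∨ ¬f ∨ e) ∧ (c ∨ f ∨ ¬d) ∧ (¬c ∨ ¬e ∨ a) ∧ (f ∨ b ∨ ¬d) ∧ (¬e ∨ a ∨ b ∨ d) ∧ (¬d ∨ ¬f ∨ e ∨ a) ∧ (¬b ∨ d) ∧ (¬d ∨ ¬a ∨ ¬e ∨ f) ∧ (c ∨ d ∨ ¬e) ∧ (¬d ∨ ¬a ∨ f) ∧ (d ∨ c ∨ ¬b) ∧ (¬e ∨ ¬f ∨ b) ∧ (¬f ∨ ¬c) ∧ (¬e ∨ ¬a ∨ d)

Case d = True:
From the singleton clause (f), f = True.
From the singleton clause (¬c), c = False.
From the singleton clause (¬e), e = False.
From the singleton clause (a), a = True.
No clause remains; b is free.

a=True; b=False; c=False; d=True; e=False; f=True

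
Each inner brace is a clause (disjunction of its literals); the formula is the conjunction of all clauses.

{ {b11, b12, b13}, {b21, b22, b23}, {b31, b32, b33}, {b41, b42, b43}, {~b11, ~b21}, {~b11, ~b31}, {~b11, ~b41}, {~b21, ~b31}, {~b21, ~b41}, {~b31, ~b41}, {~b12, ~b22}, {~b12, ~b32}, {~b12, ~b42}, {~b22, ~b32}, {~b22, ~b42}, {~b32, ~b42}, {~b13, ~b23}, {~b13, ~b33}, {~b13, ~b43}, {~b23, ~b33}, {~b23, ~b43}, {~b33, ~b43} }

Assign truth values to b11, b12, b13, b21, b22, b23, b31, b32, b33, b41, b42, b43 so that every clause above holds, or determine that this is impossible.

Try b11 = 0.
Try b12 = 1.
Unit clause (~b22) forces b22 = 0.
Unit clause (~b32) forces b32 = 0.
Unit clause (~b42) forces b42 = 0.
Try b21 = 1.
Unit clause (~b31) forces b31 = 0.
Unit clause (b33) forces b33 = 1.
Unit clause (~b41) forces b41 = 0.
Unit clause (b43) forces b43 = 1.
That conflicts with the unit clause (~b43).
Backtrack on b21: now try b21 = 0.
Unit clause (b23) forces b23 = 1.
Unit clause (~b13) forces b13 = 0.
Unit clause (~b33) forces b33 = 0.
Unit clause (b31) forces b31 = 1.
Unit clause (~b41) forces b41 = 0.
Unit clause (b43) forces b43 = 1.
That conflicts with the unit clause (~b43).
Neither b21 = 1 nor b21 = 0 works.
Backtrack on b12: now try b12 = 0.
Unit clause (b13) forces b13 = 1.
Unit clause (~b23) forces b23 = 0.
Unit clause (~b33) forces b33 = 0.
Unit clause (~b43) forces b43 = 0.
Try b21 = 1.
Unit clause (~b31) forces b31 = 0.
Unit clause (b32) forces b32 = 1.
Unit clause (~b41) forces b41 = 0.
Unit clause (b42) forces b42 = 1.
That conflicts with the unit clause (~b42).
Backtrack on b21: now try b21 = 0.
Unit clause (b22) forces b22 = 1.
Unit clause (~b32) forces b32 = 0.
Unit clause (b31) forces b31 = 1.
Unit clause (~b41) forces b41 = 0.
Unit clause (b42) forces b42 = 1.
That conflicts with the unit clause (~b42).
Neither b21 = 1 nor b21 = 0 works.
Neither b12 = 1 nor b12 = 0 works.
Backtrack on b11: now try b11 = 1.
Unit clause (~b21) forces b21 = 0.
Unit clause (~b31) forces b31 = 0.
Unit clause (~b41) forces b41 = 0.
Try b22 = 1.
Unit clause (~b12) forces b12 = 0.
Unit clause (~b32) forces b32 = 0.
Unit clause (b33) forces b33 = 1.
Unit clause (~b42) forces b42 = 0.
Unit clause (b43) forces b43 = 1.
That conflicts with the unit clause (~b43).
Backtrack on b22: now try b22 = 0.
Unit clause (b23) forces b23 = 1.
Unit clause (~b13) forces b13 = 0.
Unit clause (~b33) forces b33 = 0.
Unit clause (b32) forces b32 = 1.
Unit clause (~b12) forces b12 = 0.
Unit clause (~b42) forces b42 = 0.
Unit clause (b43) forces b43 = 1.
That conflicts with the unit clause (~b43).
Neither b22 = 1 nor b22 = 0 works.
Neither b11 = 1 nor b11 = 0 works.

UNSATISFIABLE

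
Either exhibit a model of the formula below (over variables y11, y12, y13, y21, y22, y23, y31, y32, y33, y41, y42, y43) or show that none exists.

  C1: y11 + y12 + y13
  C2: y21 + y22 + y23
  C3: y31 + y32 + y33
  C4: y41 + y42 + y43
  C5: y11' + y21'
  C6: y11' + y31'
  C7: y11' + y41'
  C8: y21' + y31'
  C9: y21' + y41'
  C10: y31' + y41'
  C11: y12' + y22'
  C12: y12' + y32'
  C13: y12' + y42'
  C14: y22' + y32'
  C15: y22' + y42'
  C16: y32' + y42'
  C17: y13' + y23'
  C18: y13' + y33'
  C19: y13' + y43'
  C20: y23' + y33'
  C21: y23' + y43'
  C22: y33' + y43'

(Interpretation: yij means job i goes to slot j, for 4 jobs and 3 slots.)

Branch on y11: set y11 = 0.
Branch on y12: set y12 = 1.
(y22') alone gives y22 = 0.
(y32') alone gives y32 = 0.
(y42') alone gives y42 = 0.
Branch on y21: set y21 = 1.
(y31') alone gives y31 = 0.
(y33) alone gives y33 = 1.
(y41') alone gives y41 = 0.
(y43) alone gives y43 = 1.
But (y43') is also a unit clause — contradiction.
Backtrack on y21: now try y21 = 0.
(y23) alone gives y23 = 1.
(y13') alone gives y13 = 0.
(y33') alone gives y33 = 0.
(y31) alone gives y31 = 1.
(y41') alone gives y41 = 0.
(y43) alone gives y43 = 1.
But (y43') is also a unit clause — contradiction.
Neither y21 = 1 nor y21 = 0 works.
Backtrack on y12: now try y12 = 0.
(y13) alone gives y13 = 1.
(y23') alone gives y23 = 0.
(y33') alone gives y33 = 0.
(y43') alone gives y43 = 0.
Branch on y21: set y21 = 1.
(y31') alone gives y31 = 0.
(y32) alone gives y32 = 1.
(y41') alone gives y41 = 0.
(y42) alone gives y42 = 1.
But (y42') is also a unit clause — contradiction.
Backtrack on y21: now try y21 = 0.
(y22) alone gives y22 = 1.
(y32') alone gives y32 = 0.
(y31) alone gives y31 = 1.
(y41') alone gives y41 = 0.
(y42) alone gives y42 = 1.
But (y42') is also a unit clause — contradiction.
Neither y21 = 1 nor y21 = 0 works.
Neither y12 = 1 nor y12 = 0 works.
Backtrack on y11: now try y11 = 1.
(y21') alone gives y21 = 0.
(y31') alone gives y31 = 0.
(y41') alone gives y41 = 0.
Branch on y22: set y22 = 1.
(y12') alone gives y12 = 0.
(y32') alone gives y32 = 0.
(y33) alone gives y33 = 1.
(y42') alone gives y42 = 0.
(y43) alone gives y43 = 1.
But (y43') is also a unit clause — contradiction.
Backtrack on y22: now try y22 = 0.
(y23) alone gives y23 = 1.
(y13') alone gives y13 = 0.
(y33') alone gives y33 = 0.
(y32) alone gives y32 = 1.
(y12') alone gives y12 = 0.
(y42') alone gives y42 = 0.
(y43) alone gives y43 = 1.
But (y43') is also a unit clause — contradiction.
Neither y22 = 1 nor y22 = 0 works.
Neither y11 = 1 nor y11 = 0 works.

UNSATISFIABLE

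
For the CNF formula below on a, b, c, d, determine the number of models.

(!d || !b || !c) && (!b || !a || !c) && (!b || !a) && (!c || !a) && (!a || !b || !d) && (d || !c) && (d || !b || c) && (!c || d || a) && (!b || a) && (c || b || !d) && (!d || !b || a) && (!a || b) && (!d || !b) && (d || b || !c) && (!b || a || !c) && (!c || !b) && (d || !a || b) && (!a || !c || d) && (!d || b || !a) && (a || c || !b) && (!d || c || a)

2

There are 2^4 = 16 truth assignments over (a, b, c, d).
Check each against the 21 clauses (columns in the order a, b, c, d):
  F F F F  ✓ satisfies all
  F F F T  ✗ fails (c || b || !d)
  F F T F  ✗ fails (d || !c)
  F F T T  ✓ satisfies all
  F T F F  ✗ fails (d || !b || c)
  F T F T  ✗ fails (!b || a)
  F T T F  ✗ fails (d || !c)
  F T T T  ✗ fails (!d || !b || !c)
  T F F F  ✗ fails (!a || b)
  T F F T  ✗ fails (c || b || !d)
  T F T F  ✗ fails (!c || !a)
  T F T T  ✗ fails (!c || !a)
  T T F F  ✗ fails (!b || !a)
  T T F T  ✗ fails (!b || !a)
  T T T F  ✗ fails (!b || !a || !c)
  T T T T  ✗ fails (!d || !b || !c)
2 of the 16 rows are models.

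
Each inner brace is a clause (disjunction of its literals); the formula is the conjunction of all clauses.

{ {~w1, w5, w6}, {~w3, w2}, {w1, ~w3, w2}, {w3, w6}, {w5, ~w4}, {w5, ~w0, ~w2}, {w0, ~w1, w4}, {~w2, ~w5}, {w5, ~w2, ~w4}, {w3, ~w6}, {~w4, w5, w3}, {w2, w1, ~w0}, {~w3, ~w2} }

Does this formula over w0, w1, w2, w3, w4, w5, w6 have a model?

Branch on w3: set w3 = 0.
The clause (w6) is unit, so w6 = 1.
That conflicts with the unit clause (~w6).
Undo w3 and try w3 = 1.
The clause (w2) is unit, so w2 = 1.
That conflicts with the unit clause (~w2).
Both values of w3 lead to a conflict.
No assignment satisfies every clause.

No, unsatisfiable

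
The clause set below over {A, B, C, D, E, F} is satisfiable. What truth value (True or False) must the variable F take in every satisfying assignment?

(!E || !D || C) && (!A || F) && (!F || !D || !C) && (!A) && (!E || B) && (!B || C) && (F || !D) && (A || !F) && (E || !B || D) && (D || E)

False

Suppose F = true.
Unit clause (!A) forces A = false.
Now (A) is unsatisfied and unit — conflict.
So every satisfying assignment has F = False.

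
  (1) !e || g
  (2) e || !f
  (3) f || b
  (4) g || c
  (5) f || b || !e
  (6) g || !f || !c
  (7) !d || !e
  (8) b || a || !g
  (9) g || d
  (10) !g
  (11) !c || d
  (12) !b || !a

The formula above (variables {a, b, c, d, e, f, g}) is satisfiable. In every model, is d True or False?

Suppose d = false.
The clause (g) is unit, so g = true.
Now (!g) is unsatisfied and unit — conflict.
So every satisfying assignment has d = True.

True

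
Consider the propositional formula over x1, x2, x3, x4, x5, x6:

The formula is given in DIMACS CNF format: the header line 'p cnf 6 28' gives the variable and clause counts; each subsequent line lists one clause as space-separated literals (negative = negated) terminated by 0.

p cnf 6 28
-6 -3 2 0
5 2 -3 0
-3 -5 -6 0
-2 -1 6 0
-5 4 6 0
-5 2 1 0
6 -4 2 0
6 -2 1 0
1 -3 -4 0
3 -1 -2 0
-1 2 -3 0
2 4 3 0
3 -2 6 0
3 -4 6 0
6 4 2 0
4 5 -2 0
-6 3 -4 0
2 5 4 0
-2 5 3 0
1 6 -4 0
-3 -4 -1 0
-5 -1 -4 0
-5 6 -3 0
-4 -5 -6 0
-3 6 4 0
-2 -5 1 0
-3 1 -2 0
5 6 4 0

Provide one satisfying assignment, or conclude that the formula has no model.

Case x6 = False:
Case x2 = False:
(¬x4) alone gives x4 = False.
Now (x4) is unsatisfied and unit — conflict.
Backtrack on x2: now try x2 = True.
(¬x1) alone gives x1 = False.
Now (x1) is unsatisfied and unit — conflict.
Either choice for x2 ends in contradiction.
Backtrack on x6: now try x6 = True.
Case x3 = False:
(¬x4) alone gives x4 = False.
(x2) alone gives x2 = True.
(¬x1) alone gives x1 = False.
(x5) alone gives x5 = True.
Now (¬x5) is unsatisfied and unit — conflict.
Backtrack on x3: now try x3 = True.
(x2) alone gives x2 = True.
(¬x5) alone gives x5 = False.
(x4) alone gives x4 = True.
(x1) alone gives x1 = True.
Now (¬x1) is unsatisfied and unit — conflict.
Either choice for x3 ends in contradiction.
Either choice for x6 ends in contradiction.

UNSATISFIABLE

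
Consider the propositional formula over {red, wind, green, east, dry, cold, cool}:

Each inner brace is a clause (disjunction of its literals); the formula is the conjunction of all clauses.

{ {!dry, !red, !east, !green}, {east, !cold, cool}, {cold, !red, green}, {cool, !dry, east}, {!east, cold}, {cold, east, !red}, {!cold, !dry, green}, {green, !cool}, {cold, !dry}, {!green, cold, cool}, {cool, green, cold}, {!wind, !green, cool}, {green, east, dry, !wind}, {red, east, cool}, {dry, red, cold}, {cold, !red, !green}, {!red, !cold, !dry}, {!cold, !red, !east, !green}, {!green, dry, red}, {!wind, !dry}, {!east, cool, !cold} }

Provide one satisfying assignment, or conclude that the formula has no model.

red: false, wind: false, green: true, east: false, dry: true, cold: true, cool: true

Branch on east: set east = false.
Branch on cold: set cold = true.
Unit clause (cool) forces cool = true.
Unit clause (green) forces green = true.
Branch on red: set red = false.
Unit clause (dry) forces dry = true.
Unit clause (!wind) forces wind = false.
Every clause now holds.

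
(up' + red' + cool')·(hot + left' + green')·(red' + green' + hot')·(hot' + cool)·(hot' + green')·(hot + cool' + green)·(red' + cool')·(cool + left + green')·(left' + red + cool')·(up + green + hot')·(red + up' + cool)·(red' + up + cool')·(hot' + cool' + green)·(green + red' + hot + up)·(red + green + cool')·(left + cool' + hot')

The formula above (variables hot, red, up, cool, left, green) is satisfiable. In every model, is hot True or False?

False

Suppose hot = 1.
Unit clause (cool) forces cool = 1.
Unit clause (green') forces green = 0.
Now (green) is unsatisfied and unit — conflict.
So every satisfying assignment has hot = False.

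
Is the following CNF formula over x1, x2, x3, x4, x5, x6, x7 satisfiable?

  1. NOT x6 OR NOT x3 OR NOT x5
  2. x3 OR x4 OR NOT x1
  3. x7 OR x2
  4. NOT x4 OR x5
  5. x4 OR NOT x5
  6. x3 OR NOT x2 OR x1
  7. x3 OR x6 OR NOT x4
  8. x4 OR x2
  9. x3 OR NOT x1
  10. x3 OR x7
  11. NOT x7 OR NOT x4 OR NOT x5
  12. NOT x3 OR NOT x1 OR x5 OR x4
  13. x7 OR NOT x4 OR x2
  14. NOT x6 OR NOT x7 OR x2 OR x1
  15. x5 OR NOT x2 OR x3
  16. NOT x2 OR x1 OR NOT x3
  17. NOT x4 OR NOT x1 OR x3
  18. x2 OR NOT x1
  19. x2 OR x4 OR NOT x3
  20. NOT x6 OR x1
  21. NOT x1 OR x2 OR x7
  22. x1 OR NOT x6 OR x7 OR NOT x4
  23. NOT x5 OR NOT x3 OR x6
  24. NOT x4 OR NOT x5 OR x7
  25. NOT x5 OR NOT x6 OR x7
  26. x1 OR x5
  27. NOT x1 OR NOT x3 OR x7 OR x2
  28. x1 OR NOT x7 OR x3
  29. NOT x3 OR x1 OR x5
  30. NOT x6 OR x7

Branch on x7: set x7 = true.
Branch on x4: set x4 = false.
Unit clause (NOT x5) forces x5 = false.
Unit clause (x2) forces x2 = true.
Unit clause (x3) forces x3 = true.
Unit clause (NOT x1) forces x1 = false.
That conflicts with the unit clause (x1).
That branch fails; take x4 = true instead.
Unit clause (x5) forces x5 = true.
That conflicts with the unit clause (NOT x5).
Both values of x4 lead to a conflict.
That branch fails; take x7 = false instead.
Unit clause (x2) forces x2 = true.
Unit clause (x3) forces x3 = true.
Unit clause (x1) forces x1 = true.
Unit clause (NOT x6) forces x6 = false.
Unit clause (NOT x5) forces x5 = false.
Unit clause (NOT x4) forces x4 = false.
That conflicts with the unit clause (x4).
Both values of x7 lead to a conflict.
No assignment satisfies every clause.

Unsatisfiable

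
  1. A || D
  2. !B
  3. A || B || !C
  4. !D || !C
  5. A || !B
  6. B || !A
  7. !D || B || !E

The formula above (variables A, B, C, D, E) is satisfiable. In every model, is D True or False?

Suppose D = false.
The clause (A) is unit, so A = true.
The clause (!B) is unit, so B = false.
Now (B) is unsatisfied and unit — conflict.
So every satisfying assignment has D = True.

True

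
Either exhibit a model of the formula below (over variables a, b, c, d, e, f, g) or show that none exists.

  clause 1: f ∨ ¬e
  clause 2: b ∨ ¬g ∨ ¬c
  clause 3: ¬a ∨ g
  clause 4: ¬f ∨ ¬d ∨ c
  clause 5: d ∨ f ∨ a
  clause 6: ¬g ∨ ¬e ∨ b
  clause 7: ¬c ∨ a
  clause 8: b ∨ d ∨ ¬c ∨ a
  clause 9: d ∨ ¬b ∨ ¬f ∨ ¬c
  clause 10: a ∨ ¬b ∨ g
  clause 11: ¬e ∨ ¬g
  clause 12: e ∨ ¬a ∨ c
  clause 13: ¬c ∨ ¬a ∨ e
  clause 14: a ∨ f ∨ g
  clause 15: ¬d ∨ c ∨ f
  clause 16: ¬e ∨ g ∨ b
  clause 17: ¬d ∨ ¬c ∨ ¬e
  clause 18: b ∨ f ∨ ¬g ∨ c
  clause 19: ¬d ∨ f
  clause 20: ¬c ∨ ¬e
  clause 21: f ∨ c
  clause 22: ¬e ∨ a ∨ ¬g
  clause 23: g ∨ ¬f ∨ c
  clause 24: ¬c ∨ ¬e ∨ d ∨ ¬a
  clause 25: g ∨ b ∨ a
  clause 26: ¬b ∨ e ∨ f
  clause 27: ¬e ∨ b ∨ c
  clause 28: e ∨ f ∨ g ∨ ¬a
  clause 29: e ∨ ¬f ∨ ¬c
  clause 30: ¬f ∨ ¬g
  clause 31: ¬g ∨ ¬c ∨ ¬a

Case f = True:
(¬g) alone gives g = False.
(¬a) alone gives a = False.
(¬c) alone gives c = False.
That conflicts with the unit clause (c).
Backtrack on f: now try f = False.
(¬e) alone gives e = False.
(¬d) alone gives d = False.
(a) alone gives a = True.
(g) alone gives g = True.
(c) alone gives c = True.
That conflicts with the unit clause (¬c).
Either choice for f ends in contradiction.

UNSATISFIABLE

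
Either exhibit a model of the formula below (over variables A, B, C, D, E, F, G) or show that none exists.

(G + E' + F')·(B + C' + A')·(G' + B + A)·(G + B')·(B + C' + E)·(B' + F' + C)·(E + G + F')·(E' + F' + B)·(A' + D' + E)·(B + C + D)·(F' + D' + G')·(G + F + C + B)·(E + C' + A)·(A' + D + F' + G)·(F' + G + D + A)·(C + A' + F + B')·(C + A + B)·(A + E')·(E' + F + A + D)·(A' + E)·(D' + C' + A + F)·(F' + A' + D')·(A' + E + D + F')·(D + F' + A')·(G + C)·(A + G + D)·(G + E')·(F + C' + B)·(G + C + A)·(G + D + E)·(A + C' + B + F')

Try G = 1.
Try B = 0.
Unit clause (A) forces A = 1.
Unit clause (C') forces C = 0.
Unit clause (D) forces D = 1.
Unit clause (E) forces E = 1.
Unit clause (F') forces F = 0.
All clauses are satisfied.

A ↦ 1,  B ↦ 0,  C ↦ 0,  D ↦ 1,  E ↦ 1,  F ↦ 0,  G ↦ 1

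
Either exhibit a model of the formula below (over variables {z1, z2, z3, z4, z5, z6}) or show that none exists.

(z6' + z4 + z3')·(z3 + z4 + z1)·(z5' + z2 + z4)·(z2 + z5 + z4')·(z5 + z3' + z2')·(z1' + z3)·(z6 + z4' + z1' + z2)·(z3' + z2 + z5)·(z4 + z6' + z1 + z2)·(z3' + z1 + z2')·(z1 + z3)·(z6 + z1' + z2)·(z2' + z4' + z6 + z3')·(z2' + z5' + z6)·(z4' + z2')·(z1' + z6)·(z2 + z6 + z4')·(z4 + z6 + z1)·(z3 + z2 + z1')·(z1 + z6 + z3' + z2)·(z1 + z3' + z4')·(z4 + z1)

z1: 1,  z2: 0,  z3: 1,  z4: 1,  z5: 1,  z6: 1

Suppose z1 = 1.
The clause (z3) is unit, so z3 = 1.
The clause (z6) is unit, so z6 = 1.
The clause (z4) is unit, so z4 = 1.
The clause (z2') is unit, so z2 = 0.
The clause (z5) is unit, so z5 = 1.
Every clause now holds.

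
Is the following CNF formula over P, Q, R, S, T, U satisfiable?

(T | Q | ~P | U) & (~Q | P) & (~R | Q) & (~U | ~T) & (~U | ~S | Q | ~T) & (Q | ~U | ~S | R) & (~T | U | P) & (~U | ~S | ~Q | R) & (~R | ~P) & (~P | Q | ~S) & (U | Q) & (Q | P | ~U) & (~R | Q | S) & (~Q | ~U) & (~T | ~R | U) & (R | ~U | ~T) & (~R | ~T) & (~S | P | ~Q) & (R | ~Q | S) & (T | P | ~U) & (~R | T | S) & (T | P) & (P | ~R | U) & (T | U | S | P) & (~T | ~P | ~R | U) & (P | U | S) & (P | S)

Case Q = 0:
From the singleton clause (~R), R = 0.
From the singleton clause (U), U = 1.
From the singleton clause (~T), T = 0.
From the singleton clause (~S), S = 0.
From the singleton clause (P), P = 1.
Every clause now holds.
A satisfying assignment: P: 1, Q: 0, R: 0, S: 0, T: 0, U: 1.

Satisfiable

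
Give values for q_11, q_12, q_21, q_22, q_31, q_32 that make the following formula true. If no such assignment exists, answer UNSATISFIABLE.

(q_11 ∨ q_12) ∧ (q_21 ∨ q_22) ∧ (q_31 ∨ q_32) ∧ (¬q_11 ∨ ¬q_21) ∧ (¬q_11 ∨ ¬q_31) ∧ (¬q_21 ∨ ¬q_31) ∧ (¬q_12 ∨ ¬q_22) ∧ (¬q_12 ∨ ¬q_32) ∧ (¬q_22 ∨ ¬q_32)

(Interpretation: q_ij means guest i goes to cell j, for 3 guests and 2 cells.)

Suppose q_11 = True.
Unit clause (¬q_21) forces q_21 = False.
Unit clause (q_22) forces q_22 = True.
Unit clause (¬q_31) forces q_31 = False.
Unit clause (q_32) forces q_32 = True.
That conflicts with the unit clause (¬q_32).
Undo q_11 and try q_11 = False.
Unit clause (q_12) forces q_12 = True.
Unit clause (¬q_22) forces q_22 = False.
Unit clause (q_21) forces q_21 = True.
Unit clause (¬q_31) forces q_31 = False.
Unit clause (q_32) forces q_32 = True.
That conflicts with the unit clause (¬q_32).
Both values of q_11 lead to a conflict.

UNSATISFIABLE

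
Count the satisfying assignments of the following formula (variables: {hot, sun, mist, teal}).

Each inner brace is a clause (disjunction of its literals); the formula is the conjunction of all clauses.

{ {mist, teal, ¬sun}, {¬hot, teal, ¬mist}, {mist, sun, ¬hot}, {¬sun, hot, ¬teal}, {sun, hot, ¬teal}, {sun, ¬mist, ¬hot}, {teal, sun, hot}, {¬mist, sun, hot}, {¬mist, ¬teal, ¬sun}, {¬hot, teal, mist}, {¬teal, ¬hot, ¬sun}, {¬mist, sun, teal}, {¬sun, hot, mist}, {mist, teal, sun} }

There are 2^4 = 16 truth assignments over (hot, sun, mist, teal).
Split on sun. With sun = True, the clauses containing sun are satisfied and ¬sun drops from the rest; 1 of the 2^3 = 8 assignments to the other variables satisfy what remains.
With sun = False, by the same count on the reduced clause set, 0 assignments work.
(One model: hot=F, sun=T, mist=T, teal=F.)
Total: 1 + 0 = 1.

1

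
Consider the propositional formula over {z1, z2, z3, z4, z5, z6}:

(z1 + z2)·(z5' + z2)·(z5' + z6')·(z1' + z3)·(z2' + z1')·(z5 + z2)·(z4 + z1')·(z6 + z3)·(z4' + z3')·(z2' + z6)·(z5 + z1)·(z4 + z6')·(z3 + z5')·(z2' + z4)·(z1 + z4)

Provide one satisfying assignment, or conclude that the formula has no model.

UNSATISFIABLE

Try z1 = 1.
(z3) alone gives z3 = 1.
(z2') alone gives z2 = 0.
(z5') alone gives z5 = 0.
That conflicts with the unit clause (z5).
That branch fails; take z1 = 0 instead.
(z2) alone gives z2 = 1.
(z6) alone gives z6 = 1.
(z5') alone gives z5 = 0.
That conflicts with the unit clause (z5).
Either choice for z1 ends in contradiction.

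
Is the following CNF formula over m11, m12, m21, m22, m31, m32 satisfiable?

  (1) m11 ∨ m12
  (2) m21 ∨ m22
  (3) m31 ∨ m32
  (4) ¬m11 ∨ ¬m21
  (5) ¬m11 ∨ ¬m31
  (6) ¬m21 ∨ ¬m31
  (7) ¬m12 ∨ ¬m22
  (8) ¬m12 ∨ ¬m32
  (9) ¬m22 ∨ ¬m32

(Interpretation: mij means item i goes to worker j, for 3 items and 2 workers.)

Suppose m11 = True.
From the singleton clause (¬m21), m21 = False.
From the singleton clause (m22), m22 = True.
From the singleton clause (¬m31), m31 = False.
From the singleton clause (m32), m32 = True.
That conflicts with the unit clause (¬m32).
Backtrack on m11: now try m11 = False.
From the singleton clause (m12), m12 = True.
From the singleton clause (¬m22), m22 = False.
From the singleton clause (m21), m21 = True.
From the singleton clause (¬m31), m31 = False.
From the singleton clause (m32), m32 = True.
That conflicts with the unit clause (¬m32).
Neither m11 = True nor m11 = False works.
No assignment satisfies every clause.

Unsatisfiable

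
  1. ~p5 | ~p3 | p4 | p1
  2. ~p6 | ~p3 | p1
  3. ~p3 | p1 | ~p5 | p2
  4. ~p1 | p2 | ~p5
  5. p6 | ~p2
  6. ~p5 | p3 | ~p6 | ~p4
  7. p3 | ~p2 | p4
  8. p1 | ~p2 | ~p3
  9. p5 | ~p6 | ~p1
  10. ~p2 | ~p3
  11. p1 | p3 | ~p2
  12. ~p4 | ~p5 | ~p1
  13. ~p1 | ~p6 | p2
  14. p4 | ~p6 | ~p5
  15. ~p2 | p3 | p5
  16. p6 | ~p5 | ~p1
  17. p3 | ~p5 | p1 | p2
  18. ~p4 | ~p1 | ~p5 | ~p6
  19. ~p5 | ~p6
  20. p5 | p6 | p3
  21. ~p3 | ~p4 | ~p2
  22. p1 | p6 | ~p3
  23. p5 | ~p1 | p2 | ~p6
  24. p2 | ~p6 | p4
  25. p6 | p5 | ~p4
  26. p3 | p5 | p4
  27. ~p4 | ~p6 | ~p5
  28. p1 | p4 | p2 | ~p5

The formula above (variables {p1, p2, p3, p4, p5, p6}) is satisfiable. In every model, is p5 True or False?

Suppose p5 = 1.
The clause (~p6) is unit, so p6 = 0.
The clause (~p2) is unit, so p2 = 0.
The clause (~p1) is unit, so p1 = 0.
The clause (~p3) is unit, so p3 = 0.
Now (p3) is unsatisfied and unit — conflict.
So every satisfying assignment has p5 = False.

False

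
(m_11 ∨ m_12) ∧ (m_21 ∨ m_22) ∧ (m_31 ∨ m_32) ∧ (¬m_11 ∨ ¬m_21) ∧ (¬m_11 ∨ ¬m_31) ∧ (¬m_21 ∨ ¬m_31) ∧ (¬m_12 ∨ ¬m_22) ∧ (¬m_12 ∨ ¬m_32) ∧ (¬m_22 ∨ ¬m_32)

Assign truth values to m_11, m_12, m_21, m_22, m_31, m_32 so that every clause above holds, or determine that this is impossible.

UNSATISFIABLE

Branch on m_11: set m_11 = True.
(¬m_21) alone gives m_21 = False.
(m_22) alone gives m_22 = True.
(¬m_31) alone gives m_31 = False.
(m_32) alone gives m_32 = True.
Now (¬m_32) is unsatisfied and unit — conflict.
That branch fails; take m_11 = False instead.
(m_12) alone gives m_12 = True.
(¬m_22) alone gives m_22 = False.
(m_21) alone gives m_21 = True.
(¬m_31) alone gives m_31 = False.
(m_32) alone gives m_32 = True.
Now (¬m_32) is unsatisfied and unit — conflict.
Either choice for m_11 ends in contradiction.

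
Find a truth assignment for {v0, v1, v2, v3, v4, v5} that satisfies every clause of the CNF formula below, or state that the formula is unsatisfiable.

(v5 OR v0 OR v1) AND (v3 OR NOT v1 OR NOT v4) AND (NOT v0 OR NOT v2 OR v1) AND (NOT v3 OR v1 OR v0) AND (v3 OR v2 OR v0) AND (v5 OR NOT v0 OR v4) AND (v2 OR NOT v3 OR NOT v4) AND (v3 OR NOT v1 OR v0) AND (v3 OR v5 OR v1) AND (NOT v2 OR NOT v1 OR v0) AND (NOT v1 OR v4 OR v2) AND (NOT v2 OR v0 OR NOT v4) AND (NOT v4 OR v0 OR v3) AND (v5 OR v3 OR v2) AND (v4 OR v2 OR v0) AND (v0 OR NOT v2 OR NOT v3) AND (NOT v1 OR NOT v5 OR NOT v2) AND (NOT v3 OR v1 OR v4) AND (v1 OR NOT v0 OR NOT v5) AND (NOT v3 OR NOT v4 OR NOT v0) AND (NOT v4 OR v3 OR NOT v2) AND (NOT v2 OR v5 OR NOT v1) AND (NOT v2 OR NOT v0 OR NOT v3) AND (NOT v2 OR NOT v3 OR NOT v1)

Branch on v5: set v5 = true.
Branch on v1: set v1 = false.
Unit clause (NOT v0) forces v0 = false.
Unit clause (NOT v3) forces v3 = false.
Unit clause (v2) forces v2 = true.
Unit clause (NOT v4) forces v4 = false.
All clauses are satisfied.

v0=false; v1=false; v2=true; v3=false; v4=false; v5=true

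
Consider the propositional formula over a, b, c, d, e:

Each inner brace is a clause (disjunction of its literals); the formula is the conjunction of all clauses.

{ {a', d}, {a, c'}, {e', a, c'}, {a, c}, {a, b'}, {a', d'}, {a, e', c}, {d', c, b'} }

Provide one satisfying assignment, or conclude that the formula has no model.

UNSATISFIABLE

Case a = 0:
From the singleton clause (c'), c = 0.
But (c) is also a unit clause — contradiction.
Undo a and try a = 1.
From the singleton clause (d), d = 1.
But (d') is also a unit clause — contradiction.
Both values of a lead to a conflict.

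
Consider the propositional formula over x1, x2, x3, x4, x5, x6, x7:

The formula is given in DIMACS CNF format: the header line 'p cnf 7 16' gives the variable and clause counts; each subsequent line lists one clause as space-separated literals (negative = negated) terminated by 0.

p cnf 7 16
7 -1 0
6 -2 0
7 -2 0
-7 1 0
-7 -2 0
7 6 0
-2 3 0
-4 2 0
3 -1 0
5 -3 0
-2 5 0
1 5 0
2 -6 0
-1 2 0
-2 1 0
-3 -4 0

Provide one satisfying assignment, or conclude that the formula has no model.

UNSATISFIABLE

Case x7 = True:
The clause (x1) is unit, so x1 = True.
The clause (¬x2) is unit, so x2 = False.
Now (x2) is unsatisfied and unit — conflict.
So x7 must be the other value — set x7 = False.
The clause (¬x1) is unit, so x1 = False.
The clause (¬x2) is unit, so x2 = False.
The clause (x6) is unit, so x6 = True.
Now (¬x6) is unsatisfied and unit — conflict.
Neither x7 = True nor x7 = False works.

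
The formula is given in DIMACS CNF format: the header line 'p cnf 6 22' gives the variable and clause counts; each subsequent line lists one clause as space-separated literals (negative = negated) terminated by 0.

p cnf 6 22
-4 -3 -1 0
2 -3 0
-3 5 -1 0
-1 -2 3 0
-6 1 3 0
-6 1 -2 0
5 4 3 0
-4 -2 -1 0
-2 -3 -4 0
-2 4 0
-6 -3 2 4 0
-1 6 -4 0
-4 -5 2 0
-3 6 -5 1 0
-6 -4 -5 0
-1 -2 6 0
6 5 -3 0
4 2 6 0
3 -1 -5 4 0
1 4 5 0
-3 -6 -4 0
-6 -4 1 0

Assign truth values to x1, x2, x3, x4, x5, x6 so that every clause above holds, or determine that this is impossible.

x1=False, x2=False, x3=False, x4=True, x5=False, x6=False

Suppose x2 = False.
(¬x3) alone gives x3 = False.
Suppose x6 = False.
(x4) alone gives x4 = True.
(¬x1) alone gives x1 = False.
(¬x5) alone gives x5 = False.
This assignment satisfies each clause.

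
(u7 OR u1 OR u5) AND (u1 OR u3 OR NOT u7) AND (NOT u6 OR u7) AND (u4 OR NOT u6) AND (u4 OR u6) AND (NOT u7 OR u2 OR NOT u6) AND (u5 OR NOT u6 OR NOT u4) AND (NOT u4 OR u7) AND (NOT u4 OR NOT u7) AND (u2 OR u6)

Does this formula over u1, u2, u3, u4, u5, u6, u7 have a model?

Case u6 = false:
(u4) alone gives u4 = true.
(u7) alone gives u7 = true.
That conflicts with the unit clause (NOT u7).
Undo u6 and try u6 = true.
(u7) alone gives u7 = true.
(u4) alone gives u4 = true.
That conflicts with the unit clause (NOT u4).
Either choice for u6 ends in contradiction.
No assignment satisfies every clause.

Unsatisfiable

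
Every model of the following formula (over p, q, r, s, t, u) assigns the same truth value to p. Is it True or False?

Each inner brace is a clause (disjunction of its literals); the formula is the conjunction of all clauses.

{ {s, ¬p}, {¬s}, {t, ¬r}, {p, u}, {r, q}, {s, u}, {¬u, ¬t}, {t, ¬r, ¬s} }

Suppose p = True.
(s) alone gives s = True.
Now (¬s) is unsatisfied and unit — conflict.
So every satisfying assignment has p = False.

False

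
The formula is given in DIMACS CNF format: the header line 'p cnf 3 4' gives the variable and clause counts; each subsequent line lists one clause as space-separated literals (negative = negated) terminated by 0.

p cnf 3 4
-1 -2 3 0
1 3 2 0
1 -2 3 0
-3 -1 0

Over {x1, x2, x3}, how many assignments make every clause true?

There are 2^3 = 8 truth assignments over (x1, x2, x3).
Check each against the 4 clauses (columns in the order x1, x2, x3):
  F F F  ✗ fails (x1 ∨ x3 ∨ x2)
  F F T  ✓ satisfies all
  F T F  ✗ fails (x1 ∨ ¬x2 ∨ x3)
  F T T  ✓ satisfies all
  T F F  ✓ satisfies all
  T F T  ✗ fails (¬x3 ∨ ¬x1)
  T T F  ✗ fails (¬x1 ∨ ¬x2 ∨ x3)
  T T T  ✗ fails (¬x3 ∨ ¬x1)
3 of the 8 rows are models.

3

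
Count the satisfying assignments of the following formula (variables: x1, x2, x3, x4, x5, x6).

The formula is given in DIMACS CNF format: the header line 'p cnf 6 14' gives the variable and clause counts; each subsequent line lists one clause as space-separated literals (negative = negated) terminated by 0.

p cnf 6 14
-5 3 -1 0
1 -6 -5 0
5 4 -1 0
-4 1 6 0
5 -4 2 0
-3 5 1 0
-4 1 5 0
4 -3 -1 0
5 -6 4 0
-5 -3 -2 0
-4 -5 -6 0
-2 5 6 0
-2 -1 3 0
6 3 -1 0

6

There are 2^6 = 64 truth assignments over (x1, x2, x3, x4, x5, x6).
Split on x1. With x1 = True, the clauses containing x1 are satisfied and ¬x1 drops from the rest; 2 of the 2^5 = 32 assignments to the other variables satisfy what remains.
With x1 = False, by the same count on the reduced clause set, 4 assignments work.
(One model: x1=F, x2=F, x3=F, x4=F, x5=F, x6=F.)
Total: 2 + 4 = 6.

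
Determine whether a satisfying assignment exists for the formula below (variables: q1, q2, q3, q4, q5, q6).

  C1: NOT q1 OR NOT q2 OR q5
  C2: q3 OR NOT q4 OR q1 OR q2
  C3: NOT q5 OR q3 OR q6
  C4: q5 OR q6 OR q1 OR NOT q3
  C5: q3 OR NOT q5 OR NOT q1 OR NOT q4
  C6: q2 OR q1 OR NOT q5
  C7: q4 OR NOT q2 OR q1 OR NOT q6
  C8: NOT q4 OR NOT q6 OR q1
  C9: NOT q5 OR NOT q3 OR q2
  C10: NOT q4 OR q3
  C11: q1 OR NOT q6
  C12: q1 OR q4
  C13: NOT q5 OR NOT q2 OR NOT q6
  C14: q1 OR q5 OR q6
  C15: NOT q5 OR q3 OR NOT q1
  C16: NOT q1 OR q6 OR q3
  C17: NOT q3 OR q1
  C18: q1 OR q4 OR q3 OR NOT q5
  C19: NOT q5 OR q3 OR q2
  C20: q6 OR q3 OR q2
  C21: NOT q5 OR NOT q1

Yes, satisfiable

Branch on q4: set q4 = true.
The clause (q3) is unit, so q3 = true.
The clause (q1) is unit, so q1 = true.
The clause (NOT q5) is unit, so q5 = false.
The clause (NOT q2) is unit, so q2 = false.
No clause remains; q6 is free.
A satisfying assignment: q1: true,  q2: false,  q3: true,  q4: true,  q5: false,  q6: false.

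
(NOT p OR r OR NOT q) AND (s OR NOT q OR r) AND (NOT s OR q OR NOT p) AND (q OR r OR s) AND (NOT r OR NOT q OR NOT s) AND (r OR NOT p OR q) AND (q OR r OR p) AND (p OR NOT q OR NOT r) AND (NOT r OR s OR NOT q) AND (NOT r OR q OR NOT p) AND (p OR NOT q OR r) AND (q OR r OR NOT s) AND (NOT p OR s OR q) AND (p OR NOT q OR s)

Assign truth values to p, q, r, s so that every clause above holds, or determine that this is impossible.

p: false, q: false, r: true, s: false

Branch on p: set p = false.
Branch on q: set q = false.
The clause (r) is unit, so r = true.
Every clause is now satisfied; s is unconstrained.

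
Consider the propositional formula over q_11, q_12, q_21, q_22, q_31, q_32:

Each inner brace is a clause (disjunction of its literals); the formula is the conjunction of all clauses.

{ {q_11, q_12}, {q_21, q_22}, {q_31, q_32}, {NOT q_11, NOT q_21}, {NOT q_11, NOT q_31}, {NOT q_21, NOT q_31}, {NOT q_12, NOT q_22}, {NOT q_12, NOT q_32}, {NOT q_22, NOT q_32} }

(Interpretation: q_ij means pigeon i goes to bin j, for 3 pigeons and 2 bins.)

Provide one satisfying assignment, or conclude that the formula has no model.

Try q_11 = true.
The clause (NOT q_21) is unit, so q_21 = false.
The clause (q_22) is unit, so q_22 = true.
The clause (NOT q_31) is unit, so q_31 = false.
The clause (q_32) is unit, so q_32 = true.
Now (NOT q_32) is unsatisfied and unit — conflict.
Undo q_11 and try q_11 = false.
The clause (q_12) is unit, so q_12 = true.
The clause (NOT q_22) is unit, so q_22 = false.
The clause (q_21) is unit, so q_21 = true.
The clause (NOT q_31) is unit, so q_31 = false.
The clause (q_32) is unit, so q_32 = true.
Now (NOT q_32) is unsatisfied and unit — conflict.
Both values of q_11 lead to a conflict.

UNSATISFIABLE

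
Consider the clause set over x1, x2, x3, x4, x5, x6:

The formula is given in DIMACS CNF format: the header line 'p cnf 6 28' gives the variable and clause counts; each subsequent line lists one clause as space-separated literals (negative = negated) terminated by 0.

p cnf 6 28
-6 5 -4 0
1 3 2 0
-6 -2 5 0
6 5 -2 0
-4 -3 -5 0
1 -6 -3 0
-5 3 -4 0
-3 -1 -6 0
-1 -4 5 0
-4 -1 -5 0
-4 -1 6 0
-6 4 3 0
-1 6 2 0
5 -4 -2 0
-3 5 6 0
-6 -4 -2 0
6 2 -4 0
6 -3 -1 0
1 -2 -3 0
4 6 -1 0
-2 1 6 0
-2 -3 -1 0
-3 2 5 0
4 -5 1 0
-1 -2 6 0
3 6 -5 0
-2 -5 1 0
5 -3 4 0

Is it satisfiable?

No, unsatisfiable

Case x6 = False:
Case x5 = True:
From the singleton clause (x3), x3 = True.
From the singleton clause (¬x4), x4 = False.
From the singleton clause (¬x1), x1 = False.
Now (x1) is unsatisfied and unit — conflict.
So x5 must be the other value — set x5 = False.
From the singleton clause (¬x2), x2 = False.
From the singleton clause (¬x1), x1 = False.
From the singleton clause (x3), x3 = True.
Now (¬x3) is unsatisfied and unit — conflict.
Either choice for x5 ends in contradiction.
So x6 must be the other value — set x6 = True.
Case x5 = True:
Case x4 = False:
From the singleton clause (x3), x3 = True.
From the singleton clause (x1), x1 = True.
Now (¬x1) is unsatisfied and unit — conflict.
So x4 must be the other value — set x4 = True.
From the singleton clause (¬x3), x3 = False.
Now (x3) is unsatisfied and unit — conflict.
Either choice for x4 ends in contradiction.
So x5 must be the other value — set x5 = False.
From the singleton clause (¬x4), x4 = False.
From the singleton clause (¬x2), x2 = False.
From the singleton clause (x3), x3 = True.
Now (¬x3) is unsatisfied and unit — conflict.
Either choice for x5 ends in contradiction.
Either choice for x6 ends in contradiction.
No assignment satisfies every clause.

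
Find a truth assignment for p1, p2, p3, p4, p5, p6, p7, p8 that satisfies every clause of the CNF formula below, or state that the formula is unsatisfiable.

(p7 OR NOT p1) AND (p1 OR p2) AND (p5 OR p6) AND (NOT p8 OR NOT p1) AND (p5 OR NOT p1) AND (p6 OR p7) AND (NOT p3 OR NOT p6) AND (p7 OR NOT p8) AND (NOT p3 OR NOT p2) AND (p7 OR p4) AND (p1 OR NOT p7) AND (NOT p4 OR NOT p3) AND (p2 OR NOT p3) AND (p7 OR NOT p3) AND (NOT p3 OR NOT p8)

p1=true, p2=false, p3=false, p4=true, p5=true, p6=true, p7=true, p8=false

Try p7 = true.
From the singleton clause (p1), p1 = true.
From the singleton clause (NOT p8), p8 = false.
From the singleton clause (p5), p5 = true.
Try p3 = false.
All clauses hold; p2, p4, p6 can take either value.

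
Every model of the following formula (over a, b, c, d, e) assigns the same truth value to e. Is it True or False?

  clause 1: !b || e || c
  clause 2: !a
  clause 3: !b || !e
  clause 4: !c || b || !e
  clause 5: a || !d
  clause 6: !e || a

Suppose e = true.
From the singleton clause (!a), a = false.
But (a) is also a unit clause — contradiction.
So every satisfying assignment has e = False.

False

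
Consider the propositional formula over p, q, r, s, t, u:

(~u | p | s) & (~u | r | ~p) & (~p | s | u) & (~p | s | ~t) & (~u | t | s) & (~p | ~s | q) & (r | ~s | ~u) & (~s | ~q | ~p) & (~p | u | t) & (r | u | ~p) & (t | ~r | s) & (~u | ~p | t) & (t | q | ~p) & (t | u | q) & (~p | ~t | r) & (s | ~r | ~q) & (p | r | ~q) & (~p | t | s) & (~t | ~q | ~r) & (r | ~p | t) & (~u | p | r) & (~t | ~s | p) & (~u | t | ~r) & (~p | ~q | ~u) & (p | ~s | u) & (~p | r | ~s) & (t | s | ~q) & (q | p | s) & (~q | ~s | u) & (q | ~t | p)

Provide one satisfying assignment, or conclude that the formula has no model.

Case u = 0:
Case p = 0:
The clause (~s) is unit, so s = 0.
The clause (q) is unit, so q = 1.
The clause (~r) is unit, so r = 0.
That conflicts with the unit clause (r).
So p must be the other value — set p = 1.
The clause (s) is unit, so s = 1.
The clause (q) is unit, so q = 1.
That conflicts with the unit clause (~q).
Either choice for p ends in contradiction.
So u must be the other value — set u = 1.
Case p = 1:
The clause (r) is unit, so r = 1.
The clause (t) is unit, so t = 1.
The clause (s) is unit, so s = 1.
The clause (q) is unit, so q = 1.
That conflicts with the unit clause (~q).
So p must be the other value — set p = 0.
The clause (s) is unit, so s = 1.
The clause (r) is unit, so r = 1.
The clause (~t) is unit, so t = 0.
That conflicts with the unit clause (t).
Either choice for p ends in contradiction.
Either choice for u ends in contradiction.

UNSATISFIABLE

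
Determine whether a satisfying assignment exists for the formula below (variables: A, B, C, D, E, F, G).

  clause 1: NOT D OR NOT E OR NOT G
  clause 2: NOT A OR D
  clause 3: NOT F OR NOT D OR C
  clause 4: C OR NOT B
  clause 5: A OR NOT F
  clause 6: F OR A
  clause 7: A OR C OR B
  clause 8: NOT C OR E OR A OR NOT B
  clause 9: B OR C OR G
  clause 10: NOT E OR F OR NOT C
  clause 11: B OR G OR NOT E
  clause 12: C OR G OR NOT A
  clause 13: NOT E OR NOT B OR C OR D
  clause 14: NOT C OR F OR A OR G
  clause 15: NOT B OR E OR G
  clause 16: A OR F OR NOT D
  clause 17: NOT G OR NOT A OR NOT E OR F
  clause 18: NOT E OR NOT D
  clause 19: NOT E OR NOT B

Satisfiable

Case A = true:
From the singleton clause (D), D = true.
From the singleton clause (NOT E), E = false.
Case F = false:
Case C = true:
Case B = false:
No clause remains; G is free.
A satisfying assignment: A ↦ true, B ↦ false, C ↦ true, D ↦ true, E ↦ false, F ↦ false, G ↦ true.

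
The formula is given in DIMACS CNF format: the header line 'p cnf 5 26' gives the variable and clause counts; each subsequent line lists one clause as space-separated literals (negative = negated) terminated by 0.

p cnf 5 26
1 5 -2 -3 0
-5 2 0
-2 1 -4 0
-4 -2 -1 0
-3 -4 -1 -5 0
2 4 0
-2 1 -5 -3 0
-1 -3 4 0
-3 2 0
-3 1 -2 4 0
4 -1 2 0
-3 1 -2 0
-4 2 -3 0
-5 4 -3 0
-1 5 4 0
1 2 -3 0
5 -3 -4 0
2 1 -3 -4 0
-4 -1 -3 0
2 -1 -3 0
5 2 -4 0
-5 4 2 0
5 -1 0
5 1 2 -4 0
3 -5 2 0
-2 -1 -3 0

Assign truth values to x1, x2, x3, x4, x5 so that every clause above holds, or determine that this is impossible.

x1: True, x2: True, x3: False, x4: False, x5: True

Try x5 = True.
From the singleton clause (x2), x2 = True.
Try x1 = True.
From the singleton clause (¬x4), x4 = False.
From the singleton clause (¬x3), x3 = False.
All clauses are satisfied.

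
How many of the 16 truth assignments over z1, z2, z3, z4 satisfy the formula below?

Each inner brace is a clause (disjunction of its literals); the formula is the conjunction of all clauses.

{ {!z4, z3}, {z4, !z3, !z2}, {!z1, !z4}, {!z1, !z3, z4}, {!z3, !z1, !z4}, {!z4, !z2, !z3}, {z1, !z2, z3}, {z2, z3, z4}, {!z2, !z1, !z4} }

3

There are 2^4 = 16 truth assignments over (z1, z2, z3, z4).
Split on z1. With z1 = true, the clauses containing z1 are satisfied and !z1 drops from the rest; 1 of the 2^3 = 8 assignments to the other variables satisfy what remains.
With z1 = false, by the same count on the reduced clause set, 2 assignments work.
Total: 1 + 2 = 3.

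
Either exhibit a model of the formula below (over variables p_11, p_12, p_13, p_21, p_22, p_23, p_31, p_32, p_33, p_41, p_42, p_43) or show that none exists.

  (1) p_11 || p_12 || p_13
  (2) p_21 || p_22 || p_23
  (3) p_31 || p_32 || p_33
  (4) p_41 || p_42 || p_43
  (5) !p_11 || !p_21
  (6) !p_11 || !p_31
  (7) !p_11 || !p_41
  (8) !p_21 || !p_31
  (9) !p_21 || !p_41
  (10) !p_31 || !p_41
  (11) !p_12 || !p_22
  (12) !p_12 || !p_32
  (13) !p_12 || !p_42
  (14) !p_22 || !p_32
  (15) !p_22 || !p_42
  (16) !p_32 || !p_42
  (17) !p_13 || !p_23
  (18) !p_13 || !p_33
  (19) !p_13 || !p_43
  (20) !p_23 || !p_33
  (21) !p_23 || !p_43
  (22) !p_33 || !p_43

Try p_11 = false.
Try p_12 = true.
(!p_22) alone gives p_22 = false.
(!p_32) alone gives p_32 = false.
(!p_42) alone gives p_42 = false.
Try p_21 = true.
(!p_31) alone gives p_31 = false.
(p_33) alone gives p_33 = true.
(!p_41) alone gives p_41 = false.
(p_43) alone gives p_43 = true.
Now (!p_43) is unsatisfied and unit — conflict.
Undo p_21 and try p_21 = false.
(p_23) alone gives p_23 = true.
(!p_13) alone gives p_13 = false.
(!p_33) alone gives p_33 = false.
(p_31) alone gives p_31 = true.
(!p_41) alone gives p_41 = false.
(p_43) alone gives p_43 = true.
Now (!p_43) is unsatisfied and unit — conflict.
Either choice for p_21 ends in contradiction.
Undo p_12 and try p_12 = false.
(p_13) alone gives p_13 = true.
(!p_23) alone gives p_23 = false.
(!p_33) alone gives p_33 = false.
(!p_43) alone gives p_43 = false.
Try p_21 = true.
(!p_31) alone gives p_31 = false.
(p_32) alone gives p_32 = true.
(!p_41) alone gives p_41 = false.
(p_42) alone gives p_42 = true.
Now (!p_42) is unsatisfied and unit — conflict.
Undo p_21 and try p_21 = false.
(p_22) alone gives p_22 = true.
(!p_32) alone gives p_32 = false.
(p_31) alone gives p_31 = true.
(!p_41) alone gives p_41 = false.
(p_42) alone gives p_42 = true.
Now (!p_42) is unsatisfied and unit — conflict.
Either choice for p_21 ends in contradiction.
Either choice for p_12 ends in contradiction.
Undo p_11 and try p_11 = true.
(!p_21) alone gives p_21 = false.
(!p_31) alone gives p_31 = false.
(!p_41) alone gives p_41 = false.
Try p_22 = true.
(!p_12) alone gives p_12 = false.
(!p_32) alone gives p_32 = false.
(p_33) alone gives p_33 = true.
(!p_42) alone gives p_42 = false.
(p_43) alone gives p_43 = true.
Now (!p_43) is unsatisfied and unit — conflict.
Undo p_22 and try p_22 = false.
(p_23) alone gives p_23 = true.
(!p_13) alone gives p_13 = false.
(!p_33) alone gives p_33 = false.
(p_32) alone gives p_32 = true.
(!p_12) alone gives p_12 = false.
(!p_42) alone gives p_42 = false.
(p_43) alone gives p_43 = true.
Now (!p_43) is unsatisfied and unit — conflict.
Either choice for p_22 ends in contradiction.
Either choice for p_11 ends in contradiction.

UNSATISFIABLE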